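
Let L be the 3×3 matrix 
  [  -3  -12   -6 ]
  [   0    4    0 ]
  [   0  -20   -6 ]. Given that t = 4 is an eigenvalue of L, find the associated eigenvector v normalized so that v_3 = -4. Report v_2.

2

L − 4I = [[-7, -12, -6], [0, 0, 0], [0, -20, -10]].
Solving (L − 4I)v = 0 gives the eigenspace spanned by (0, 2, -4).
With v_3 = -4, v = (0, 2, -4), so v_2 = 2.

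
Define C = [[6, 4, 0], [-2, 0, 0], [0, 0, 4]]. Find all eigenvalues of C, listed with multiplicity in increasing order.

2, 4, 4

Characteristic polynomial: p(μ) = μ^3 - 10μ^2 + 32μ - 32 = (μ - 4)^2(μ - 2).
Roots (with multiplicity): 2, 4, 4.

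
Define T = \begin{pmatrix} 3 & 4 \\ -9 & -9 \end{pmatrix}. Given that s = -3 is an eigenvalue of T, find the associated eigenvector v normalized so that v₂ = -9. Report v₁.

6

T + 3I = [[6, 4], [-9, -6]].
Solving (T + 3I)v = 0 gives the eigenspace spanned by (6, -9).
With v₂ = -9, v = (6, -9), so v₁ = 6.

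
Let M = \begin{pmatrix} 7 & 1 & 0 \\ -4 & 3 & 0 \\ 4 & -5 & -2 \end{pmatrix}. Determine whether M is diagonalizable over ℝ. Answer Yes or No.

No

Characteristic polynomial: p(r) = r^3 - 8r^2 + 5r + 50 = (r - 5)^2(r + 2).
r = 5 has algebraic multiplicity 2; rank(M − 5I) = 2, so geometric multiplicity = 1.
Geometric multiplicity < algebraic multiplicity, so M is not diagonalizable.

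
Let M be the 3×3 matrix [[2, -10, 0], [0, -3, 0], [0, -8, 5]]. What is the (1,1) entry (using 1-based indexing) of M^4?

Characteristic polynomial: μ^3 - 4μ^2 - 11μ + 30 = (μ - 5)(μ - 2)(μ + 3), so the eigenvalues are -3, 2, 5.
μ=2: eigenvector (1, 0, 0).
μ=-3: eigenvector (2, 1, 1).
μ=5: eigenvector (0, 0, 1).
P = [[1, 2, 0], [0, 1, 0], [0, 1, 1]], D = diag(2, -3, 5), P⁻¹ = [[1, -2, 0], [0, 1, 0], [0, -1, 1]].
M⁴ = P·diag(16, 81, 625)·P⁻¹ = [[16, 130, 0], [0, 81, 0], [0, -544, 625]].
The requested entry is 16.

16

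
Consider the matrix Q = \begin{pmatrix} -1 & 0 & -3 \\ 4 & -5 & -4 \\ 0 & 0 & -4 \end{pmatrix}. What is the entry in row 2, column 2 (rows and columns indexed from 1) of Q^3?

Characteristic polynomial: μ^3 + 10μ^2 + 29μ + 20 = (μ + 1)(μ + 4)(μ + 5), so the eigenvalues are -5, -4, -1.
μ=-1: eigenvector (1, 1, 0).
μ=-4: eigenvector (1, 0, 1).
μ=-5: eigenvector (0, 1, 0).
P = [[1, 1, 0], [1, 0, 1], [0, 1, 0]], D = diag(-1, -4, -5), P⁻¹ = [[1, 0, -1], [0, 0, 1], [-1, 1, 1]].
Q³ = P·diag(-1, -64, -125)·P⁻¹ = [[-1, 0, -63], [124, -125, -124], [0, 0, -64]].
The requested entry is -125.

-125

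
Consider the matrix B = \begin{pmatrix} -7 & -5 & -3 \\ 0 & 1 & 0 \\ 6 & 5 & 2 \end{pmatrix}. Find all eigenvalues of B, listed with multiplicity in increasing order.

Characteristic polynomial: p(μ) = μ^3 + 4μ^2 - μ - 4 = (μ - 1)(μ + 1)(μ + 4).
Roots (with multiplicity): -4, -1, 1.

-4, -1, 1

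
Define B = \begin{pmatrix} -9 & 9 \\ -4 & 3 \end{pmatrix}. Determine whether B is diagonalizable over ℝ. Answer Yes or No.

Characteristic polynomial: p(μ) = μ^2 + 6μ + 9 = (μ + 3)^2.
μ = -3 has algebraic multiplicity 2; rank(B + 3I) = 1, so geometric multiplicity = 1.
Geometric multiplicity < algebraic multiplicity, so B is not diagonalizable.

No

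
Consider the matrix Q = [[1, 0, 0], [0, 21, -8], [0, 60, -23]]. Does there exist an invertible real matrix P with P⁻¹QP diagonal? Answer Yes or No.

Yes

Characteristic polynomial: p(λ) = λ^3 + λ^2 - 5λ + 3 = (λ - 1)^2(λ + 3).
λ = 1 has algebraic multiplicity 2; rank(Q − 1I) = 1, so geometric multiplicity = 2.
Every eigenvalue has geometric = algebraic multiplicity, so Q is diagonalizable.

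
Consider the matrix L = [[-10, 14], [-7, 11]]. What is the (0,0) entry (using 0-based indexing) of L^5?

Characteristic polynomial: r^2 - r - 12 = (r - 4)(r + 3), so the eigenvalues are -3, 4.
r=-3: eigenvector (2, 1).
r=4: eigenvector (-1, -1).
P = [[2, -1], [1, -1]], D = diag(-3, 4), P⁻¹ = [[1, -1], [1, -2]].
L⁵ = P·diag(-243, 1024)·P⁻¹ = [[-1510, 2534], [-1267, 2291]].
The requested entry is -1510.

-1510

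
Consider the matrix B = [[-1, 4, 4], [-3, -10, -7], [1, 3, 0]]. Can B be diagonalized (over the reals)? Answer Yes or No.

No

Characteristic polynomial: p(r) = r^3 + 11r^2 + 39r + 45 = (r + 3)^2(r + 5).
r = -3 has algebraic multiplicity 2; rank(B + 3I) = 2, so geometric multiplicity = 1.
Geometric multiplicity < algebraic multiplicity, so B is not diagonalizable.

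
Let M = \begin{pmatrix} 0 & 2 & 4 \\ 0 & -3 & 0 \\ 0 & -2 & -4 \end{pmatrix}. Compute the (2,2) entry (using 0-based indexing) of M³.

Characteristic polynomial: μ^3 + 7μ^2 + 12μ = μ(μ + 3)(μ + 4), so the eigenvalues are -4, -3, 0.
μ=-4: eigenvector (-1, 0, 1).
μ=-3: eigenvector (2, 1, -2).
μ=0: eigenvector (1, 0, 0).
P = [[-1, 2, 1], [0, 1, 0], [1, -2, 0]], D = diag(-4, -3, 0), P⁻¹ = [[0, 2, 1], [0, 1, 0], [1, 0, 1]].
M³ = P·diag(-64, -27, 0)·P⁻¹ = [[0, 74, 64], [0, -27, 0], [0, -74, -64]].
The requested entry is -64.

-64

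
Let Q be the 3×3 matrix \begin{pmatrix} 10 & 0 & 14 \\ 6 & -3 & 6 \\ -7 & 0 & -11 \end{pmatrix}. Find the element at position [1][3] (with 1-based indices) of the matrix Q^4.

-350

Characteristic polynomial: s^3 + 4s^2 - 9s - 36 = (s - 3)(s + 3)(s + 4), so the eigenvalues are -4, -3, 3.
s=-4: eigenvector (1, 0, -1).
s=-3: eigenvector (0, 1, 0).
s=3: eigenvector (2, 1, -1).
P = [[1, 0, 2], [0, 1, 1], [-1, 0, -1]], D = diag(-4, -3, 3), P⁻¹ = [[-1, 0, -2], [-1, 1, -1], [1, 0, 1]].
Q⁴ = P·diag(256, 81, 81)·P⁻¹ = [[-94, 0, -350], [0, 81, 0], [175, 0, 431]].
The requested entry is -350.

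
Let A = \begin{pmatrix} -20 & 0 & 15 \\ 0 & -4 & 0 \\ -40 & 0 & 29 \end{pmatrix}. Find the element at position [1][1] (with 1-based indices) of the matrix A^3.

-1400

Characteristic polynomial: μ^3 - 5μ^2 - 16μ + 80 = (μ - 5)(μ - 4)(μ + 4), so the eigenvalues are -4, 4, 5.
μ=4: eigenvector (-5, 0, -8).
μ=-4: eigenvector (0, 1, 0).
μ=5: eigenvector (3, 0, 5).
P = [[-5, 0, 3], [0, 1, 0], [-8, 0, 5]], D = diag(4, -4, 5), P⁻¹ = [[-5, 0, 3], [0, 1, 0], [-8, 0, 5]].
A³ = P·diag(64, -64, 125)·P⁻¹ = [[-1400, 0, 915], [0, -64, 0], [-2440, 0, 1589]].
The requested entry is -1400.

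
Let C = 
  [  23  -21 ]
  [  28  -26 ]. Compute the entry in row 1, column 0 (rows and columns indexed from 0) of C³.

Characteristic polynomial: r^2 + 3r - 10 = (r - 2)(r + 5), so the eigenvalues are -5, 2.
r=2: eigenvector (1, 1).
r=-5: eigenvector (3, 4).
P = [[1, 3], [1, 4]], D = diag(2, -5), P⁻¹ = [[4, -3], [-1, 1]].
C³ = P·diag(8, -125)·P⁻¹ = [[407, -399], [532, -524]].
The requested entry is 532.

532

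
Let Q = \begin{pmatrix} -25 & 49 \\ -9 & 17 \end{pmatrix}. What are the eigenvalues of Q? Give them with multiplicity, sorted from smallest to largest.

-4, -4

Characteristic polynomial: p(t) = t^2 + 8t + 16 = (t + 4)^2.
Roots (with multiplicity): -4, -4.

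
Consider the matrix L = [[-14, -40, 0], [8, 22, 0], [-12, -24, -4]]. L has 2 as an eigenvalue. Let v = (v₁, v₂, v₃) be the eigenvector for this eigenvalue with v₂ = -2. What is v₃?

L − 2I = [[-16, -40, 0], [8, 20, 0], [-12, -24, -6]].
Solving (L − 2I)v = 0 gives the eigenspace spanned by (5, -2, -2).
With v₂ = -2, v = (5, -2, -2), so v₃ = -2.

-2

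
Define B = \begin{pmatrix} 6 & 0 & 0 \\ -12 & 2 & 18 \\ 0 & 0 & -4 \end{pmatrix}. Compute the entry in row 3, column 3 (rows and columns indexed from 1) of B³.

Characteristic polynomial: λ^3 - 4λ^2 - 20λ + 48 = (λ - 6)(λ - 2)(λ + 4), so the eigenvalues are -4, 2, 6.
λ=6: eigenvector (1, -3, 0).
λ=2: eigenvector (0, 1, 0).
λ=-4: eigenvector (0, -3, 1).
P = [[1, 0, 0], [-3, 1, -3], [0, 0, 1]], D = diag(6, 2, -4), P⁻¹ = [[1, 0, 0], [3, 1, 3], [0, 0, 1]].
B³ = P·diag(216, 8, -64)·P⁻¹ = [[216, 0, 0], [-624, 8, 216], [0, 0, -64]].
The requested entry is -64.

-64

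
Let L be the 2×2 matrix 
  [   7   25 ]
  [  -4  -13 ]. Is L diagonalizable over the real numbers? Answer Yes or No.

Characteristic polynomial: p(r) = r^2 + 6r + 9 = (r + 3)^2.
r = -3 has algebraic multiplicity 2; rank(L + 3I) = 1, so geometric multiplicity = 1.
Geometric multiplicity < algebraic multiplicity, so L is not diagonalizable.

No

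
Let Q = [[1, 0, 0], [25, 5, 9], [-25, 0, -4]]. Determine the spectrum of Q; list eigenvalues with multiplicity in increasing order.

-4, 1, 5

Characteristic polynomial: p(μ) = μ^3 - 2μ^2 - 19μ + 20 = (μ - 5)(μ - 1)(μ + 4).
Roots (with multiplicity): -4, 1, 5.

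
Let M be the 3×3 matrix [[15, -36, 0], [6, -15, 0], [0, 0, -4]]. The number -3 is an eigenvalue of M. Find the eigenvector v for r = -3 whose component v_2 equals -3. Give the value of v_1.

-6

M + 3I = [[18, -36, 0], [6, -12, 0], [0, 0, -1]].
Solving (M + 3I)v = 0 gives the eigenspace spanned by (-6, -3, 0).
With v_2 = -3, v = (-6, -3, 0), so v_1 = -6.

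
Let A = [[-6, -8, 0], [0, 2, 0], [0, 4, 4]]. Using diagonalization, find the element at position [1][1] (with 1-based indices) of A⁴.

Characteristic polynomial: s^3 - 28s + 48 = (s - 4)(s - 2)(s + 6), so the eigenvalues are -6, 2, 4.
s=-6: eigenvector (1, 0, 0).
s=2: eigenvector (-1, 1, -2).
s=4: eigenvector (0, 0, 1).
P = [[1, -1, 0], [0, 1, 0], [0, -2, 1]], D = diag(-6, 2, 4), P⁻¹ = [[1, 1, 0], [0, 1, 0], [0, 2, 1]].
A⁴ = P·diag(1296, 16, 256)·P⁻¹ = [[1296, 1280, 0], [0, 16, 0], [0, 480, 256]].
The requested entry is 1296.

1296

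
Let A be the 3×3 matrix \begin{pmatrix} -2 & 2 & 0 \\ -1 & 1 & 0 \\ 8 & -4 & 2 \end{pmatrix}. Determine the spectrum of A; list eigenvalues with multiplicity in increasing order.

Characteristic polynomial: p(μ) = μ^3 - μ^2 - 2μ = μ(μ - 2)(μ + 1).
Roots (with multiplicity): -1, 0, 2.

-1, 0, 2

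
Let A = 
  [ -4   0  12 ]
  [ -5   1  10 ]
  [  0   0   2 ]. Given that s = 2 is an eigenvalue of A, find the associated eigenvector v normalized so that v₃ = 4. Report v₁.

A − 2I = [[-6, 0, 12], [-5, -1, 10], [0, 0, 0]].
Solving (A − 2I)v = 0 gives the eigenspace spanned by (8, 0, 4).
With v₃ = 4, v = (8, 0, 4), so v₁ = 8.

8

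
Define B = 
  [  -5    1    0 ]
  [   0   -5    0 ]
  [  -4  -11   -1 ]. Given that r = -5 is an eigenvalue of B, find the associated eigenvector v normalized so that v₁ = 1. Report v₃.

1

B + 5I = [[0, 1, 0], [0, 0, 0], [-4, -11, 4]].
Solving (B + 5I)v = 0 gives the eigenspace spanned by (1, 0, 1).
With v₁ = 1, v = (1, 0, 1), so v₃ = 1.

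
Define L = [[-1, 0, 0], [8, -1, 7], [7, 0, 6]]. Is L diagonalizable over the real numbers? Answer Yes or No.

Characteristic polynomial: p(s) = s^3 - 4s^2 - 11s - 6 = (s - 6)(s + 1)^2.
s = -1 has algebraic multiplicity 2; rank(L + 1I) = 2, so geometric multiplicity = 1.
Geometric multiplicity < algebraic multiplicity, so L is not diagonalizable.

No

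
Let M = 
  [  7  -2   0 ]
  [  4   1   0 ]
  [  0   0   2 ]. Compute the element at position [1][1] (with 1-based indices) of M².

41

Characteristic polynomial: r^3 - 10r^2 + 31r - 30 = (r - 5)(r - 3)(r - 2), so the eigenvalues are 2, 3, 5.
r=2: eigenvector (0, 0, 1).
r=5: eigenvector (1, 1, 0).
r=3: eigenvector (-1, -2, 0).
P = [[0, 1, -1], [0, 1, -2], [1, 0, 0]], D = diag(2, 5, 3), P⁻¹ = [[0, 0, 1], [2, -1, 0], [1, -1, 0]].
M² = P·diag(4, 25, 9)·P⁻¹ = [[41, -16, 0], [32, -7, 0], [0, 0, 4]].
The requested entry is 41.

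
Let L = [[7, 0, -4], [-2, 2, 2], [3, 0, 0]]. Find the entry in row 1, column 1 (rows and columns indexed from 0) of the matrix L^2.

4

Characteristic polynomial: λ^3 - 9λ^2 + 26λ - 24 = (λ - 4)(λ - 3)(λ - 2), so the eigenvalues are 2, 3, 4.
λ=4: eigenvector (-4, 1, -3).
λ=2: eigenvector (0, 1, 0).
λ=3: eigenvector (1, 0, 1).
P = [[-4, 0, 1], [1, 1, 0], [-3, 0, 1]], D = diag(4, 2, 3), P⁻¹ = [[-1, 0, 1], [1, 1, -1], [-3, 0, 4]].
L² = P·diag(16, 4, 9)·P⁻¹ = [[37, 0, -28], [-12, 4, 12], [21, 0, -12]].
The requested entry is 4.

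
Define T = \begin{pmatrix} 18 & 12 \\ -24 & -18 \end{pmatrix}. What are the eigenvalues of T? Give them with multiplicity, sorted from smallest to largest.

-6, 6

Characteristic polynomial: p(λ) = λ^2 - 36 = (λ - 6)(λ + 6).
Roots (with multiplicity): -6, 6.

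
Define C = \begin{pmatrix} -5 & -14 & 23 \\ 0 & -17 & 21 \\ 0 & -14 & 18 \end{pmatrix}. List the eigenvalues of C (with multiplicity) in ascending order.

Characteristic polynomial: p(r) = r^3 + 4r^2 - 17r - 60 = (r - 4)(r + 3)(r + 5).
Roots (with multiplicity): -5, -3, 4.

-5, -3, 4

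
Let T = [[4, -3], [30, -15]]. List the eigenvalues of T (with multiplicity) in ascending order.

Characteristic polynomial: p(λ) = λ^2 + 11λ + 30 = (λ + 5)(λ + 6).
Roots (with multiplicity): -6, -5.

-6, -5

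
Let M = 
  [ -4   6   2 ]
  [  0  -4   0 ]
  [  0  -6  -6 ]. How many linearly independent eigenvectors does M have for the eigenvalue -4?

M + 4I = [[0, 6, 2], [0, 0, 0], [0, -6, -2]].
This matrix has rank 1, so its null space has dimension 3 − 1 = 2.

2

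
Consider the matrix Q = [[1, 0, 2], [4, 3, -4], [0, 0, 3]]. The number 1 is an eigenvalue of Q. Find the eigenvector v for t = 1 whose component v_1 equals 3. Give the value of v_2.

-6

Q − 1I = [[0, 0, 2], [4, 2, -4], [0, 0, 2]].
Solving (Q − 1I)v = 0 gives the eigenspace spanned by (3, -6, 0).
With v_1 = 3, v = (3, -6, 0), so v_2 = -6.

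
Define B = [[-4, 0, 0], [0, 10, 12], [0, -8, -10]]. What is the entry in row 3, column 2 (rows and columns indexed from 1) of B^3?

-32

Characteristic polynomial: s^3 + 4s^2 - 4s - 16 = (s - 2)(s + 2)(s + 4), so the eigenvalues are -4, -2, 2.
s=2: eigenvector (0, 3, -2).
s=-4: eigenvector (1, 0, 0).
s=-2: eigenvector (0, -1, 1).
P = [[0, 1, 0], [3, 0, -1], [-2, 0, 1]], D = diag(2, -4, -2), P⁻¹ = [[0, 1, 1], [1, 0, 0], [0, 2, 3]].
B³ = P·diag(8, -64, -8)·P⁻¹ = [[-64, 0, 0], [0, 40, 48], [0, -32, -40]].
The requested entry is -32.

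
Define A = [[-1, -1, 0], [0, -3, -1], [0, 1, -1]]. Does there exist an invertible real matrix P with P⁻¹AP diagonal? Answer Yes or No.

No

Characteristic polynomial: p(r) = r^3 + 5r^2 + 8r + 4 = (r + 1)(r + 2)^2.
r = -2 has algebraic multiplicity 2; rank(A + 2I) = 2, so geometric multiplicity = 1.
Geometric multiplicity < algebraic multiplicity, so A is not diagonalizable.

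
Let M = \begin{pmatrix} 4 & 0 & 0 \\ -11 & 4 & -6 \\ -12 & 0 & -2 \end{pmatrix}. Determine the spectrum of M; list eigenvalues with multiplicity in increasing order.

Characteristic polynomial: p(s) = s^3 - 6s^2 + 32 = (s - 4)^2(s + 2).
Roots (with multiplicity): -2, 4, 4.

-2, 4, 4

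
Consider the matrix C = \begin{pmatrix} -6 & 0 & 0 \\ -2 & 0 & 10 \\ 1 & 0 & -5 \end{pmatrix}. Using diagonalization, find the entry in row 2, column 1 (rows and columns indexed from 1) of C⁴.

Characteristic polynomial: r^3 + 11r^2 + 30r = r(r + 5)(r + 6), so the eigenvalues are -6, -5, 0.
r=0: eigenvector (0, 1, 0).
r=-6: eigenvector (1, 2, -1).
r=-5: eigenvector (0, -2, 1).
P = [[0, 1, 0], [1, 2, -2], [0, -1, 1]], D = diag(0, -6, -5), P⁻¹ = [[0, 1, 2], [1, 0, 0], [1, 0, 1]].
C⁴ = P·diag(0, 1296, 625)·P⁻¹ = [[1296, 0, 0], [1342, 0, -1250], [-671, 0, 625]].
The requested entry is 1342.

1342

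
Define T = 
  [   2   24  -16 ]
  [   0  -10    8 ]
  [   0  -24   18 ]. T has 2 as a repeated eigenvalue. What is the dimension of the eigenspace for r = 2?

2

T − 2I = [[0, 24, -16], [0, -12, 8], [0, -24, 16]].
This matrix has rank 1, so its null space has dimension 3 − 1 = 2.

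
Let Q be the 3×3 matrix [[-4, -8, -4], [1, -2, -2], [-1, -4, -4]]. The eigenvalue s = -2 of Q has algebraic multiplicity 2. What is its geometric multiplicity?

Q + 2I = [[-2, -8, -4], [1, 0, -2], [-1, -4, -2]].
This matrix has rank 2, so its null space has dimension 3 − 2 = 1.

1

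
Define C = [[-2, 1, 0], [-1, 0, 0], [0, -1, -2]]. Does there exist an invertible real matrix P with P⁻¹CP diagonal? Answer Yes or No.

No

Characteristic polynomial: p(t) = t^3 + 4t^2 + 5t + 2 = (t + 1)^2(t + 2).
t = -1 has algebraic multiplicity 2; rank(C + 1I) = 2, so geometric multiplicity = 1.
Geometric multiplicity < algebraic multiplicity, so C is not diagonalizable.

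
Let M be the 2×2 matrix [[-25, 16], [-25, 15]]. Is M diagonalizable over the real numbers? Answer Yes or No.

No

Characteristic polynomial: p(μ) = μ^2 + 10μ + 25 = (μ + 5)^2.
μ = -5 has algebraic multiplicity 2; rank(M + 5I) = 1, so geometric multiplicity = 1.
Geometric multiplicity < algebraic multiplicity, so M is not diagonalizable.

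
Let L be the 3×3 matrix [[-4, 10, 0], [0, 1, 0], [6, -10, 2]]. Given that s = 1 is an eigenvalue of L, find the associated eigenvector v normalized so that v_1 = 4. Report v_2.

L − 1I = [[-5, 10, 0], [0, 0, 0], [6, -10, 1]].
Solving (L − 1I)v = 0 gives the eigenspace spanned by (4, 2, -4).
With v_1 = 4, v = (4, 2, -4), so v_2 = 2.

2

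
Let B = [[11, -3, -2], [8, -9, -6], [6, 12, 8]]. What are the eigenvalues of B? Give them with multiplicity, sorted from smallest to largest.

Characteristic polynomial: p(r) = r^3 - 10r^2 + 25r = r(r - 5)^2.
Roots (with multiplicity): 0, 5, 5.

0, 5, 5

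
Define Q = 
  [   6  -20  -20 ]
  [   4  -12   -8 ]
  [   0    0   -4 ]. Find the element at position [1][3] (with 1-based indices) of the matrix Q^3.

-560

Characteristic polynomial: t^3 + 10t^2 + 32t + 32 = (t + 2)(t + 4)^2, so the eigenvalues are -4, -4, -2.
t=-2: eigenvector (5, 2, 0).
t=-4: eigenvector (0, -1, 1).
t=-4: eigenvector (2, 2, -1).
P = [[5, 0, 2], [2, -1, 2], [0, 1, -1]], D = diag(-2, -4, -4), P⁻¹ = [[1, -2, -2], [-2, 5, 6], [-2, 5, 5]].
Q³ = P·diag(-8, -64, -64)·P⁻¹ = [[216, -560, -560], [112, -288, -224], [0, 0, -64]].
The requested entry is -560.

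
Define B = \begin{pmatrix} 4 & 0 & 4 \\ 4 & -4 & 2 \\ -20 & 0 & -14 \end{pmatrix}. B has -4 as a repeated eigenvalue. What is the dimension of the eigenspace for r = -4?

B + 4I = [[8, 0, 4], [4, 0, 2], [-20, 0, -10]].
This matrix has rank 1, so its null space has dimension 3 − 1 = 2.

2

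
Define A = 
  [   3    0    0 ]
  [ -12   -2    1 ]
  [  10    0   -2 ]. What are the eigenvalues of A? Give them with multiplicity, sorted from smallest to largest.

Characteristic polynomial: p(r) = r^3 + r^2 - 8r - 12 = (r - 3)(r + 2)^2.
Roots (with multiplicity): -2, -2, 3.

-2, -2, 3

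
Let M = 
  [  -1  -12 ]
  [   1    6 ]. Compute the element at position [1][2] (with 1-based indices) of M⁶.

Characteristic polynomial: r^2 - 5r + 6 = (r - 3)(r - 2), so the eigenvalues are 2, 3.
r=2: eigenvector (4, -1).
r=3: eigenvector (-3, 1).
P = [[4, -3], [-1, 1]], D = diag(2, 3), P⁻¹ = [[1, 3], [1, 4]].
M⁶ = P·diag(64, 729)·P⁻¹ = [[-1931, -7980], [665, 2724]].
The requested entry is -7980.

-7980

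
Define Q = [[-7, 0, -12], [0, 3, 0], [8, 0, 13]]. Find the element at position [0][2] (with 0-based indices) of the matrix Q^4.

-1872

Characteristic polynomial: s^3 - 9s^2 + 23s - 15 = (s - 5)(s - 3)(s - 1), so the eigenvalues are 1, 3, 5.
s=1: eigenvector (3, 0, -2).
s=3: eigenvector (0, 1, 0).
s=5: eigenvector (-1, 0, 1).
P = [[3, 0, -1], [0, 1, 0], [-2, 0, 1]], D = diag(1, 3, 5), P⁻¹ = [[1, 0, 1], [0, 1, 0], [2, 0, 3]].
Q⁴ = P·diag(1, 81, 625)·P⁻¹ = [[-1247, 0, -1872], [0, 81, 0], [1248, 0, 1873]].
The requested entry is -1872.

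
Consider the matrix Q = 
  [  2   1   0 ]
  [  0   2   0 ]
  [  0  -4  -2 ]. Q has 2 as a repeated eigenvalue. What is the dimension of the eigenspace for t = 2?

Q − 2I = [[0, 1, 0], [0, 0, 0], [0, -4, -4]].
This matrix has rank 2, so its null space has dimension 3 − 2 = 1.

1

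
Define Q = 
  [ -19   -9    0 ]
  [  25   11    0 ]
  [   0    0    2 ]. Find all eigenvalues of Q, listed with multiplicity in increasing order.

-4, -4, 2

Characteristic polynomial: p(t) = t^3 + 6t^2 - 32 = (t - 2)(t + 4)^2.
Roots (with multiplicity): -4, -4, 2.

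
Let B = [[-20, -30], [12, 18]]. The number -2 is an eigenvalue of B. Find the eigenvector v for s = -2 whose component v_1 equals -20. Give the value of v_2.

B + 2I = [[-18, -30], [12, 20]].
Solving (B + 2I)v = 0 gives the eigenspace spanned by (-20, 12).
With v_1 = -20, v = (-20, 12), so v_2 = 12.

12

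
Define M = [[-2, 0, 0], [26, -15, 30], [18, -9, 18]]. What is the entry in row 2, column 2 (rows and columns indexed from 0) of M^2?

54

Characteristic polynomial: r^3 - r^2 - 6r = r(r - 3)(r + 2), so the eigenvalues are -2, 0, 3.
r=-2: eigenvector (1, 2, 0).
r=0: eigenvector (0, 2, 1).
r=3: eigenvector (0, 5, 3).
P = [[1, 0, 0], [2, 2, 5], [0, 1, 3]], D = diag(-2, 0, 3), P⁻¹ = [[1, 0, 0], [-6, 3, -5], [2, -1, 2]].
M² = P·diag(4, 0, 9)·P⁻¹ = [[4, 0, 0], [98, -45, 90], [54, -27, 54]].
The requested entry is 54.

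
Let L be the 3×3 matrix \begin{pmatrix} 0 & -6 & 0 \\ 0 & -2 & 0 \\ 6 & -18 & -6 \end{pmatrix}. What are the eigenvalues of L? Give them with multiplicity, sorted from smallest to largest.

Characteristic polynomial: p(s) = s^3 + 8s^2 + 12s = s(s + 2)(s + 6).
Roots (with multiplicity): -6, -2, 0.

-6, -2, 0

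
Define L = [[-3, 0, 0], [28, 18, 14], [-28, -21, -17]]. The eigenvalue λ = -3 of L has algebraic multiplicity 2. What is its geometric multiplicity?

L + 3I = [[0, 0, 0], [28, 21, 14], [-28, -21, -14]].
This matrix has rank 1, so its null space has dimension 3 − 1 = 2.

2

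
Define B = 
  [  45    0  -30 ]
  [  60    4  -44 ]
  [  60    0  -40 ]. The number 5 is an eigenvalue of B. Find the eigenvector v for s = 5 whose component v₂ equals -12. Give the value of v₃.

-12

B − 5I = [[40, 0, -30], [60, -1, -44], [60, 0, -45]].
Solving (B − 5I)v = 0 gives the eigenspace spanned by (-9, -12, -12).
With v₂ = -12, v = (-9, -12, -12), so v₃ = -12.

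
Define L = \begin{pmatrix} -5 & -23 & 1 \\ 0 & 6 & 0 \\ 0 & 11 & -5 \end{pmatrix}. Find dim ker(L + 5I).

L + 5I = [[0, -23, 1], [0, 11, 0], [0, 11, 0]].
This matrix has rank 2, so its null space has dimension 3 − 2 = 1.

1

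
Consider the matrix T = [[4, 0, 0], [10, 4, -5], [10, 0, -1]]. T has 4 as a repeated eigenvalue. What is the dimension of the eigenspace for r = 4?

2

T − 4I = [[0, 0, 0], [10, 0, -5], [10, 0, -5]].
This matrix has rank 1, so its null space has dimension 3 − 1 = 2.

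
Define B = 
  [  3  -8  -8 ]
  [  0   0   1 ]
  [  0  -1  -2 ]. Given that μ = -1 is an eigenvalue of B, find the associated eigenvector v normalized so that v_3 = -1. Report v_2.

1

B + 1I = [[4, -8, -8], [0, 1, 1], [0, -1, -1]].
Solving (B + 1I)v = 0 gives the eigenspace spanned by (0, 1, -1).
With v_3 = -1, v = (0, 1, -1), so v_2 = 1.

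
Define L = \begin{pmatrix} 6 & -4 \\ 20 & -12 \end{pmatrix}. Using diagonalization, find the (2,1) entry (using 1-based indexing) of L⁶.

-40320

Characteristic polynomial: λ^2 + 6λ + 8 = (λ + 2)(λ + 4), so the eigenvalues are -4, -2.
λ=-2: eigenvector (1, 2).
λ=-4: eigenvector (2, 5).
P = [[1, 2], [2, 5]], D = diag(-2, -4), P⁻¹ = [[5, -2], [-2, 1]].
L⁶ = P·diag(64, 4096)·P⁻¹ = [[-16064, 8064], [-40320, 20224]].
The requested entry is -40320.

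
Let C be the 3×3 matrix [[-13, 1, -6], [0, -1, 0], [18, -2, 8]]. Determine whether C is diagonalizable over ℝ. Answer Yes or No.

No

Characteristic polynomial: p(t) = t^3 + 6t^2 + 9t + 4 = (t + 1)^2(t + 4).
t = -1 has algebraic multiplicity 2; rank(C + 1I) = 2, so geometric multiplicity = 1.
Geometric multiplicity < algebraic multiplicity, so C is not diagonalizable.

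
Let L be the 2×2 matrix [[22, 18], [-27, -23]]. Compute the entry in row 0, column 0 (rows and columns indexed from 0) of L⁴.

Characteristic polynomial: λ^2 + λ - 20 = (λ - 4)(λ + 5), so the eigenvalues are -5, 4.
λ=-5: eigenvector (-2, 3).
λ=4: eigenvector (-1, 1).
P = [[-2, -1], [3, 1]], D = diag(-5, 4), P⁻¹ = [[1, 1], [-3, -2]].
L⁴ = P·diag(625, 256)·P⁻¹ = [[-482, -738], [1107, 1363]].
The requested entry is -482.

-482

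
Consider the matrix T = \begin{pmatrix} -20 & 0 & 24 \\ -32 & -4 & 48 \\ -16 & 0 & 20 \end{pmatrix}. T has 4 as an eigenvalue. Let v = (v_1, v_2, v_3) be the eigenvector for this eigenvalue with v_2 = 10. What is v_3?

5

T − 4I = [[-24, 0, 24], [-32, -8, 48], [-16, 0, 16]].
Solving (T − 4I)v = 0 gives the eigenspace spanned by (5, 10, 5).
With v_2 = 10, v = (5, 10, 5), so v_3 = 5.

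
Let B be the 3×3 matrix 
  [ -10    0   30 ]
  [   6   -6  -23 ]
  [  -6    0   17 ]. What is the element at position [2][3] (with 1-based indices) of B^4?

-1765

Characteristic polynomial: s^3 - s^2 - 32s + 60 = (s - 5)(s - 2)(s + 6), so the eigenvalues are -6, 2, 5.
s=-6: eigenvector (0, 1, 0).
s=2: eigenvector (5, -2, 2).
s=5: eigenvector (2, -1, 1).
P = [[0, 5, 2], [1, -2, -1], [0, 2, 1]], D = diag(-6, 2, 5), P⁻¹ = [[0, 1, 1], [1, 0, -2], [-2, 0, 5]].
B⁴ = P·diag(1296, 16, 625)·P⁻¹ = [[-2420, 0, 6090], [1218, 1296, -1765], [-1218, 0, 3061]].
The requested entry is -1765.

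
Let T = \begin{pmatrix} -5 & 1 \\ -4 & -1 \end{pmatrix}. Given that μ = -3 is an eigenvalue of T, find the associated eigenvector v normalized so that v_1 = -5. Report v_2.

-10

T + 3I = [[-2, 1], [-4, 2]].
Solving (T + 3I)v = 0 gives the eigenspace spanned by (-5, -10).
With v_1 = -5, v = (-5, -10), so v_2 = -10.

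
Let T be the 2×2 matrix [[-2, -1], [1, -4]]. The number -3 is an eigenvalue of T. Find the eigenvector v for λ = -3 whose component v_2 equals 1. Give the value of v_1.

1

T + 3I = [[1, -1], [1, -1]].
Solving (T + 3I)v = 0 gives the eigenspace spanned by (1, 1).
With v_2 = 1, v = (1, 1), so v_1 = 1.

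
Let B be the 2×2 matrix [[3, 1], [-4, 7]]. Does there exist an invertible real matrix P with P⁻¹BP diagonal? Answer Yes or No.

No

Characteristic polynomial: p(s) = s^2 - 10s + 25 = (s - 5)^2.
s = 5 has algebraic multiplicity 2; rank(B − 5I) = 1, so geometric multiplicity = 1.
Geometric multiplicity < algebraic multiplicity, so B is not diagonalizable.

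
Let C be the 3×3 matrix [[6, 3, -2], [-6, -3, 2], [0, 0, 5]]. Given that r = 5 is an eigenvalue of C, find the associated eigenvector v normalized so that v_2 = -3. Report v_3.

-3

C − 5I = [[1, 3, -2], [-6, -8, 2], [0, 0, 0]].
Solving (C − 5I)v = 0 gives the eigenspace spanned by (3, -3, -3).
With v_2 = -3, v = (3, -3, -3), so v_3 = -3.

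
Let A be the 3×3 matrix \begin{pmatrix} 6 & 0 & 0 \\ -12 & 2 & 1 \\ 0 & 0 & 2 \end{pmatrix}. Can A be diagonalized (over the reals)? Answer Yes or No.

Characteristic polynomial: p(t) = t^3 - 10t^2 + 28t - 24 = (t - 6)(t - 2)^2.
t = 2 has algebraic multiplicity 2; rank(A − 2I) = 2, so geometric multiplicity = 1.
Geometric multiplicity < algebraic multiplicity, so A is not diagonalizable.

No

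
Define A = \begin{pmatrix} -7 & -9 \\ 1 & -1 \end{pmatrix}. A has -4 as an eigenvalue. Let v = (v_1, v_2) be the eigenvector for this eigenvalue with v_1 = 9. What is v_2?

-3

A + 4I = [[-3, -9], [1, 3]].
Solving (A + 4I)v = 0 gives the eigenspace spanned by (9, -3).
With v_1 = 9, v = (9, -3), so v_2 = -3.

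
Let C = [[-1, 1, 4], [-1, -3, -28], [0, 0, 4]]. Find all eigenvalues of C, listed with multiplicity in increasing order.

-2, -2, 4

Characteristic polynomial: p(t) = t^3 - 12t - 16 = (t - 4)(t + 2)^2.
Roots (with multiplicity): -2, -2, 4.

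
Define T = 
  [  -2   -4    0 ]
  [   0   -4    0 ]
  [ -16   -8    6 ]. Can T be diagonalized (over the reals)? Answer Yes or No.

Characteristic polynomial: p(s) = s^3 - 28s - 48 = (s - 6)(s + 2)(s + 4).
All 3 eigenvalues are distinct, so T is diagonalizable.

Yes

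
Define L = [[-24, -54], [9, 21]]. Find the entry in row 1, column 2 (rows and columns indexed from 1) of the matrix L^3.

-1458

Characteristic polynomial: s^2 + 3s - 18 = (s - 3)(s + 6), so the eigenvalues are -6, 3.
s=-6: eigenvector (-3, 1).
s=3: eigenvector (-2, 1).
P = [[-3, -2], [1, 1]], D = diag(-6, 3), P⁻¹ = [[-1, -2], [1, 3]].
L³ = P·diag(-216, 27)·P⁻¹ = [[-702, -1458], [243, 513]].
The requested entry is -1458.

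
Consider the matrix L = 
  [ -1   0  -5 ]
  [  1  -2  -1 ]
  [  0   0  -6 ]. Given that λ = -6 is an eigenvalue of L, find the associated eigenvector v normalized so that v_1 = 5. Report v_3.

L + 6I = [[5, 0, -5], [1, 4, -1], [0, 0, 0]].
Solving (L + 6I)v = 0 gives the eigenspace spanned by (5, 0, 5).
With v_1 = 5, v = (5, 0, 5), so v_3 = 5.

5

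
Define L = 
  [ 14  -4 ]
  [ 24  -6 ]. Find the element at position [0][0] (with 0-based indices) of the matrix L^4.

Characteristic polynomial: s^2 - 8s + 12 = (s - 6)(s - 2), so the eigenvalues are 2, 6.
s=2: eigenvector (1, 3).
s=6: eigenvector (-1, -2).
P = [[1, -1], [3, -2]], D = diag(2, 6), P⁻¹ = [[-2, 1], [-3, 1]].
L⁴ = P·diag(16, 1296)·P⁻¹ = [[3856, -1280], [7680, -2544]].
The requested entry is 3856.

3856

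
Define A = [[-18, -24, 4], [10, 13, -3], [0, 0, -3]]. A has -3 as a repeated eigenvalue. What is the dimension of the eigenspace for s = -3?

A + 3I = [[-15, -24, 4], [10, 16, -3], [0, 0, 0]].
This matrix has rank 2, so its null space has dimension 3 − 2 = 1.

1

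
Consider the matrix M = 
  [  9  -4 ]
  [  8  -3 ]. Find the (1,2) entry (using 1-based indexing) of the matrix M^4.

-624

Characteristic polynomial: μ^2 - 6μ + 5 = (μ - 5)(μ - 1), so the eigenvalues are 1, 5.
μ=5: eigenvector (1, 1).
μ=1: eigenvector (1, 2).
P = [[1, 1], [1, 2]], D = diag(5, 1), P⁻¹ = [[2, -1], [-1, 1]].
M⁴ = P·diag(625, 1)·P⁻¹ = [[1249, -624], [1248, -623]].
The requested entry is -624.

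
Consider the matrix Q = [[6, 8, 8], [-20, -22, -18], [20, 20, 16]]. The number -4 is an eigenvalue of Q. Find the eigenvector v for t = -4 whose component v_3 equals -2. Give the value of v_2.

2

Q + 4I = [[10, 8, 8], [-20, -18, -18], [20, 20, 20]].
Solving (Q + 4I)v = 0 gives the eigenspace spanned by (0, 2, -2).
With v_3 = -2, v = (0, 2, -2), so v_2 = 2.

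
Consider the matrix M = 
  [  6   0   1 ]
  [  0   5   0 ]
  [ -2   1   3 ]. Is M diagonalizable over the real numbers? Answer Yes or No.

No

Characteristic polynomial: p(s) = s^3 - 14s^2 + 65s - 100 = (s - 5)^2(s - 4).
s = 5 has algebraic multiplicity 2; rank(M − 5I) = 2, so geometric multiplicity = 1.
Geometric multiplicity < algebraic multiplicity, so M is not diagonalizable.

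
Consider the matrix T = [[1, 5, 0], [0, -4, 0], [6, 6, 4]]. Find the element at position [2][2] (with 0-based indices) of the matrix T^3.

64

Characteristic polynomial: μ^3 - μ^2 - 16μ + 16 = (μ - 4)(μ - 1)(μ + 4), so the eigenvalues are -4, 1, 4.
μ=-4: eigenvector (-1, 1, 0).
μ=1: eigenvector (1, 0, -2).
μ=4: eigenvector (0, 0, 1).
P = [[-1, 1, 0], [1, 0, 0], [0, -2, 1]], D = diag(-4, 1, 4), P⁻¹ = [[0, 1, 0], [1, 1, 0], [2, 2, 1]].
T³ = P·diag(-64, 1, 64)·P⁻¹ = [[1, 65, 0], [0, -64, 0], [126, 126, 64]].
The requested entry is 64.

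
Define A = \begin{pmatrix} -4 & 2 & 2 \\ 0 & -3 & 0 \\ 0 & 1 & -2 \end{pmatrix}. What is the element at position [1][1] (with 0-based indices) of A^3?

-27

Characteristic polynomial: t^3 + 9t^2 + 26t + 24 = (t + 2)(t + 3)(t + 4), so the eigenvalues are -4, -3, -2.
t=-2: eigenvector (1, 0, 1).
t=-4: eigenvector (1, 0, 0).
t=-3: eigenvector (0, -1, 1).
P = [[1, 1, 0], [0, 0, -1], [1, 0, 1]], D = diag(-2, -4, -3), P⁻¹ = [[0, 1, 1], [1, -1, -1], [0, -1, 0]].
A³ = P·diag(-8, -64, -27)·P⁻¹ = [[-64, 56, 56], [0, -27, 0], [0, 19, -8]].
The requested entry is -27.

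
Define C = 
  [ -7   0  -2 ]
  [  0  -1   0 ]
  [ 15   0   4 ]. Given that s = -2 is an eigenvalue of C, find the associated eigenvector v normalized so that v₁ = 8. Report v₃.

C + 2I = [[-5, 0, -2], [0, 1, 0], [15, 0, 6]].
Solving (C + 2I)v = 0 gives the eigenspace spanned by (8, 0, -20).
With v₁ = 8, v = (8, 0, -20), so v₃ = -20.

-20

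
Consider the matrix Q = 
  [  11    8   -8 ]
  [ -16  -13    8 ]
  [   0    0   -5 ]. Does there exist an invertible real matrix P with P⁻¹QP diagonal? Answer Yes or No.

Characteristic polynomial: p(r) = r^3 + 7r^2 - 5r - 75 = (r - 3)(r + 5)^2.
r = -5 has algebraic multiplicity 2; rank(Q + 5I) = 1, so geometric multiplicity = 2.
Every eigenvalue has geometric = algebraic multiplicity, so Q is diagonalizable.

Yes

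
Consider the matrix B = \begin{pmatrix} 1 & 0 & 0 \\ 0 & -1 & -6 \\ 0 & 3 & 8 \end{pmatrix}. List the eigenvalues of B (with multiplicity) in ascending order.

Characteristic polynomial: p(t) = t^3 - 8t^2 + 17t - 10 = (t - 5)(t - 2)(t - 1).
Roots (with multiplicity): 1, 2, 5.

1, 2, 5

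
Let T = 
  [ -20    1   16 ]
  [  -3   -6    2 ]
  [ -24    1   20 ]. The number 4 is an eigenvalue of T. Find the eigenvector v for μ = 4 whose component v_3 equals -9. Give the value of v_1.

T − 4I = [[-24, 1, 16], [-3, -10, 2], [-24, 1, 16]].
Solving (T − 4I)v = 0 gives the eigenspace spanned by (-6, 0, -9).
With v_3 = -9, v = (-6, 0, -9), so v_1 = -6.

-6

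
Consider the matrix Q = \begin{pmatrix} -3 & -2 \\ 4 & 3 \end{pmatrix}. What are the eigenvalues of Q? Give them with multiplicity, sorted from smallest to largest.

Characteristic polynomial: p(r) = r^2 - 1 = (r - 1)(r + 1).
Roots (with multiplicity): -1, 1.

-1, 1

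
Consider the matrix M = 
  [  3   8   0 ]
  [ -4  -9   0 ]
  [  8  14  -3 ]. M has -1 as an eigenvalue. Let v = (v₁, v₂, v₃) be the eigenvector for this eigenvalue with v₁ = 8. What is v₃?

4

M + 1I = [[4, 8, 0], [-4, -8, 0], [8, 14, -2]].
Solving (M + 1I)v = 0 gives the eigenspace spanned by (8, -4, 4).
With v₁ = 8, v = (8, -4, 4), so v₃ = 4.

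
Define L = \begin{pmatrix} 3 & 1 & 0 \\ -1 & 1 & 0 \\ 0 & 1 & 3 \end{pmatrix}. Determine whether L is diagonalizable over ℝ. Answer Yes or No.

No

Characteristic polynomial: p(λ) = λ^3 - 7λ^2 + 16λ - 12 = (λ - 3)(λ - 2)^2.
λ = 2 has algebraic multiplicity 2; rank(L − 2I) = 2, so geometric multiplicity = 1.
Geometric multiplicity < algebraic multiplicity, so L is not diagonalizable.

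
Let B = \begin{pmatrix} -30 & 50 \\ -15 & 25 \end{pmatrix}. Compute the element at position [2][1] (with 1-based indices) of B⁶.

Characteristic polynomial: μ^2 + 5μ = μ(μ + 5), so the eigenvalues are -5, 0.
μ=-5: eigenvector (2, 1).
μ=0: eigenvector (-5, -3).
P = [[2, -5], [1, -3]], D = diag(-5, 0), P⁻¹ = [[3, -5], [1, -2]].
B⁶ = P·diag(15625, 0)·P⁻¹ = [[93750, -156250], [46875, -78125]].
The requested entry is 46875.

46875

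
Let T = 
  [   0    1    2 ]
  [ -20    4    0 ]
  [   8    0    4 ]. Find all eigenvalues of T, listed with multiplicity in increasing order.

Characteristic polynomial: p(s) = s^3 - 8s^2 + 20s - 16 = (s - 4)(s - 2)^2.
Roots (with multiplicity): 2, 2, 4.

2, 2, 4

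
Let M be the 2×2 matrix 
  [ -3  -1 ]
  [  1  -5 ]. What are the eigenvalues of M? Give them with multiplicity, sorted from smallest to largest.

Characteristic polynomial: p(r) = r^2 + 8r + 16 = (r + 4)^2.
Roots (with multiplicity): -4, -4.

-4, -4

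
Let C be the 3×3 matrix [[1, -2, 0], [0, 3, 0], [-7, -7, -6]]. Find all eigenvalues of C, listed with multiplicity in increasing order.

Characteristic polynomial: p(s) = s^3 + 2s^2 - 21s + 18 = (s - 3)(s - 1)(s + 6).
Roots (with multiplicity): -6, 1, 3.

-6, 1, 3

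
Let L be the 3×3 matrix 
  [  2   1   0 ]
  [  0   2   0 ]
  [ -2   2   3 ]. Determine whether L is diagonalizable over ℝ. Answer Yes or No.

No

Characteristic polynomial: p(s) = s^3 - 7s^2 + 16s - 12 = (s - 3)(s - 2)^2.
s = 2 has algebraic multiplicity 2; rank(L − 2I) = 2, so geometric multiplicity = 1.
Geometric multiplicity < algebraic multiplicity, so L is not diagonalizable.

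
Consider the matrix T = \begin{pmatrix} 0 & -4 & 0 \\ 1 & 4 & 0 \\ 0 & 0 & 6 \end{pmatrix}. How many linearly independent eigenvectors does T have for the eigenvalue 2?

T − 2I = [[-2, -4, 0], [1, 2, 0], [0, 0, 4]].
This matrix has rank 2, so its null space has dimension 3 − 2 = 1.

1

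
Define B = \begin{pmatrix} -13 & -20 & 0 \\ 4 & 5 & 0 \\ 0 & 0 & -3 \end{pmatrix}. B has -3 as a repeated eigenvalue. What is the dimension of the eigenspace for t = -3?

2

B + 3I = [[-10, -20, 0], [4, 8, 0], [0, 0, 0]].
This matrix has rank 1, so its null space has dimension 3 − 1 = 2.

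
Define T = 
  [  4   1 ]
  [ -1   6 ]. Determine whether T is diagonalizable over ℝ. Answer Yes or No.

No

Characteristic polynomial: p(λ) = λ^2 - 10λ + 25 = (λ - 5)^2.
λ = 5 has algebraic multiplicity 2; rank(T − 5I) = 1, so geometric multiplicity = 1.
Geometric multiplicity < algebraic multiplicity, so T is not diagonalizable.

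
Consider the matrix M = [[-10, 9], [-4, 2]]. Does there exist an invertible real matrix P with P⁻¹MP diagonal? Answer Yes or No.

Characteristic polynomial: p(r) = r^2 + 8r + 16 = (r + 4)^2.
r = -4 has algebraic multiplicity 2; rank(M + 4I) = 1, so geometric multiplicity = 1.
Geometric multiplicity < algebraic multiplicity, so M is not diagonalizable.

No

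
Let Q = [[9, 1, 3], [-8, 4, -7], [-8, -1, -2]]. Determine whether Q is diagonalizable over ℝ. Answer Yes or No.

Characteristic polynomial: p(s) = s^3 - 11s^2 + 35s - 25 = (s - 5)^2(s - 1).
s = 5 has algebraic multiplicity 2; rank(Q − 5I) = 2, so geometric multiplicity = 1.
Geometric multiplicity < algebraic multiplicity, so Q is not diagonalizable.

No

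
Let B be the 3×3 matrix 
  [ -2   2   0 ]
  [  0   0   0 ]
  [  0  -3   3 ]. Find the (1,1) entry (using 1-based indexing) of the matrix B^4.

Characteristic polynomial: s^3 - s^2 - 6s = s(s - 3)(s + 2), so the eigenvalues are -2, 0, 3.
s=-2: eigenvector (1, 0, 0).
s=3: eigenvector (0, 0, 1).
s=0: eigenvector (1, 1, 1).
P = [[1, 0, 1], [0, 0, 1], [0, 1, 1]], D = diag(-2, 3, 0), P⁻¹ = [[1, -1, 0], [0, -1, 1], [0, 1, 0]].
B⁴ = P·diag(16, 81, 0)·P⁻¹ = [[16, -16, 0], [0, 0, 0], [0, -81, 81]].
The requested entry is 16.

16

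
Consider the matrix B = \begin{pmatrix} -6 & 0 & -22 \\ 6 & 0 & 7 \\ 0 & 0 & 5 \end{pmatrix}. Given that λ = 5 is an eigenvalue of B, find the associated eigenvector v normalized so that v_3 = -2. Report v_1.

B − 5I = [[-11, 0, -22], [6, -5, 7], [0, 0, 0]].
Solving (B − 5I)v = 0 gives the eigenspace spanned by (4, 2, -2).
With v_3 = -2, v = (4, 2, -2), so v_1 = 4.

4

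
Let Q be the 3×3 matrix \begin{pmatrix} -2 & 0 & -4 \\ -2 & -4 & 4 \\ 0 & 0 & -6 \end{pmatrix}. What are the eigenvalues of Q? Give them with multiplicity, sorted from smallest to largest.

Characteristic polynomial: p(r) = r^3 + 12r^2 + 44r + 48 = (r + 2)(r + 4)(r + 6).
Roots (with multiplicity): -6, -4, -2.

-6, -4, -2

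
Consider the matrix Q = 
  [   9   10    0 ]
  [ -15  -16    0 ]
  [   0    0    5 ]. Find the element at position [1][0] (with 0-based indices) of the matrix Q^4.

Characteristic polynomial: r^3 + 2r^2 - 29r - 30 = (r - 5)(r + 1)(r + 6), so the eigenvalues are -6, -1, 5.
r=-1: eigenvector (1, -1, 0).
r=-6: eigenvector (-2, 3, 0).
r=5: eigenvector (0, 0, 1).
P = [[1, -2, 0], [-1, 3, 0], [0, 0, 1]], D = diag(-1, -6, 5), P⁻¹ = [[3, 2, 0], [1, 1, 0], [0, 0, 1]].
Q⁴ = P·diag(1, 1296, 625)·P⁻¹ = [[-2589, -2590, 0], [3885, 3886, 0], [0, 0, 625]].
The requested entry is 3885.

3885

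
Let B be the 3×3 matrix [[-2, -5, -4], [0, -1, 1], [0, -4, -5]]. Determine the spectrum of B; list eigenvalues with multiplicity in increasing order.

-3, -3, -2

Characteristic polynomial: p(λ) = λ^3 + 8λ^2 + 21λ + 18 = (λ + 2)(λ + 3)^2.
Roots (with multiplicity): -3, -3, -2.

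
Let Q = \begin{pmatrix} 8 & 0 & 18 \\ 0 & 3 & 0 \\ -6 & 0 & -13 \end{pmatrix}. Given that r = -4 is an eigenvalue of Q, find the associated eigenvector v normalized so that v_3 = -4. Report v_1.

Q + 4I = [[12, 0, 18], [0, 7, 0], [-6, 0, -9]].
Solving (Q + 4I)v = 0 gives the eigenspace spanned by (6, 0, -4).
With v_3 = -4, v = (6, 0, -4), so v_1 = 6.

6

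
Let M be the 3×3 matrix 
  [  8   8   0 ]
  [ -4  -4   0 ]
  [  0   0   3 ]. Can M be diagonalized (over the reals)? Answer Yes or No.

Yes

Characteristic polynomial: p(s) = s^3 - 7s^2 + 12s = s(s - 4)(s - 3).
All 3 eigenvalues are distinct, so M is diagonalizable.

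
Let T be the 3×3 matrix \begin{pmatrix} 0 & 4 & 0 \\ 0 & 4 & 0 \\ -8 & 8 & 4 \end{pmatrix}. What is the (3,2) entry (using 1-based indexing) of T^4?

Characteristic polynomial: r^3 - 8r^2 + 16r = r(r - 4)^2, so the eigenvalues are 0, 4, 4.
r=0: eigenvector (1, 0, 2).
r=4: eigenvector (1, 1, 0).
r=4: eigenvector (0, 0, 1).
P = [[1, 1, 0], [0, 1, 0], [2, 0, 1]], D = diag(0, 4, 4), P⁻¹ = [[1, -1, 0], [0, 1, 0], [-2, 2, 1]].
T⁴ = P·diag(0, 256, 256)·P⁻¹ = [[0, 256, 0], [0, 256, 0], [-512, 512, 256]].
The requested entry is 512.

512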